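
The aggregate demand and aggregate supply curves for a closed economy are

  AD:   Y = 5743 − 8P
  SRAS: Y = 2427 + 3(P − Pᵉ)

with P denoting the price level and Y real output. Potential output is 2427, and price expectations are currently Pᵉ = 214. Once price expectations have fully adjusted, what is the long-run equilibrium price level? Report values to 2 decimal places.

Short run: with Pᵉ = 214, SRAS is Y = 1785 + 3P. Setting AD = SRAS gives 3958 = 11P, so P = 359.82 and Y = 5743 − 8P = 2864.45.
Output 2864.45 is above potential 2427, so over time expected prices rise and SRAS shifts left until Y returns to 2427.
Long run: Y = 2427 on the AD curve gives 2427 = 5743 − 8P, so P = 414.50.

Long-run P = 414.50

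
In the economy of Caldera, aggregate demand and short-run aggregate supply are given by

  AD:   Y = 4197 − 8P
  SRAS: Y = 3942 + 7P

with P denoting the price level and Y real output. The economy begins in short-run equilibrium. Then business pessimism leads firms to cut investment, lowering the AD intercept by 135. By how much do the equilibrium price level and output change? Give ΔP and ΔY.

ΔP = -9, ΔY = -63

This is a negative demand shock: AD shifts left.
New AD: Y = 4062 − 8P.
Set AD = SRAS: 4062 − 8P = 3942 + 7P, so 120 = 15P and P = 8.
Y = 4062 − 8·8 = 3998.
Initially P = 17, Y = 4061, so ΔP = -9 and ΔY = -63.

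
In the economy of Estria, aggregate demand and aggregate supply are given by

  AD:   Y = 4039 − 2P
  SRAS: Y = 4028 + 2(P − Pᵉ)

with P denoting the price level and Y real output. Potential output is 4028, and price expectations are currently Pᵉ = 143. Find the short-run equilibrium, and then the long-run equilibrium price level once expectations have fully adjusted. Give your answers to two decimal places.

Short run: with Pᵉ = 143, SRAS is Y = 3742 + 2P. Setting AD = SRAS gives 297 = 4P, so P = 74.25 and Y = 4039 − 2P = 3890.50.
Output 3890.50 is below potential 4028, so over time expected prices fall and SRAS shifts right until Y returns to 4028.
Long run: Y = 4028 on the AD curve gives 4028 = 4039 − 2P, so P = 5.50.

Short run: P = 74.25, Y = 3890.50. Long run: P = 5.50.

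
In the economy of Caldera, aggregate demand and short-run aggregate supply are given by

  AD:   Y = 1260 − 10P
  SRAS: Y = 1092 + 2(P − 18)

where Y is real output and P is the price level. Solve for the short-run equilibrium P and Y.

Write SRAS as Y = 1092 + 2P − 36 = 1056 + 2P.
Set AD = SRAS: 1260 − 10P = 1056 + 2P, so 204 = 12P and P = 17.
Then Y = 1260 − 10·17 = 1090.

P = 17, Y = 1090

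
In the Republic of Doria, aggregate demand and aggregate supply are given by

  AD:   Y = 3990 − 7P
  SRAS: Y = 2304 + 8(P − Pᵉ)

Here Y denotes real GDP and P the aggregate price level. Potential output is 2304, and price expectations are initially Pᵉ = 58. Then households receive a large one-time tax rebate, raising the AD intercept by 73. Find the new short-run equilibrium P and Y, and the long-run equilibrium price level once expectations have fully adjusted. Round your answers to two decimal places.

AD shifts right: new AD is Y = 4063 − 7P. With Pᵉ = 58, SRAS is Y = 1840 + 8P.
Short run: 4063 − 7P = 1840 + 8P gives 2223 = 15P, so P = 148.20 and Y = 4063 − 7P = 3025.60.
Y = 3025.60 is above potential 2304; expectations adjust and SRAS shifts left until Y = 2304.
Long run: on the new AD curve, 2304 = 4063 − 7P gives P = 251.29.

Short run: P = 148.20, Y = 3025.60. Long run: P = 251.29.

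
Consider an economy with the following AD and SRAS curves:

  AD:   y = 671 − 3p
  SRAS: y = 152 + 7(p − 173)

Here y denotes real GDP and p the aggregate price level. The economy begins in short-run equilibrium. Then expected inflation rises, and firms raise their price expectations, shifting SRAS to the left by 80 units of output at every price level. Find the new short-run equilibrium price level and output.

p = 181, y = 128

This is a negative supply shock: SRAS shifts left.
New SRAS: y = 7p − 1139.
Set AD = SRAS: 671 − 3p = 7p − 1139, so 1810 = 10p and p = 181.
y = 671 − 3·181 = 128.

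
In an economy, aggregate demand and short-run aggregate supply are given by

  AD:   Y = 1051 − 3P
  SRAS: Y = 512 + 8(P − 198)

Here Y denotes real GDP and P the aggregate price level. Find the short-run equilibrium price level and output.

P = 193, Y = 472

Write SRAS as Y = 512 + 8P − 1584 = 8P − 1072.
Set AD = SRAS: 1051 − 3P = 8P − 1072, so 2123 = 11P and P = 193.
Then Y = 1051 − 3·193 = 472.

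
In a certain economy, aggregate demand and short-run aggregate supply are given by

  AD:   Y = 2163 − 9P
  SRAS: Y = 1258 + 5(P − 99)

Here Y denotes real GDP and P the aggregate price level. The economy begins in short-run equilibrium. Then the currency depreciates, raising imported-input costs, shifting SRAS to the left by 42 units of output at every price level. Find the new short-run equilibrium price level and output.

P = 103, Y = 1236

This is a negative supply shock: SRAS shifts left.
New SRAS: Y = 721 + 5P.
Set AD = SRAS: 2163 − 9P = 721 + 5P, so 1442 = 14P and P = 103.
Y = 2163 − 9·103 = 1236.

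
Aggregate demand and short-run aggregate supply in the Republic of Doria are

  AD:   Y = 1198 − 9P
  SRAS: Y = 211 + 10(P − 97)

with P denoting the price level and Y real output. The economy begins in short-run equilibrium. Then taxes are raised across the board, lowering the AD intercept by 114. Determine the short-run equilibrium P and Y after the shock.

P = 97, Y = 211

This is a negative demand shock: AD shifts left.
New AD: Y = 1084 − 9P.
SRAS can be written Y = 10P − 759.
Set AD = SRAS: 1084 − 9P = 10P − 759, so 1843 = 19P and P = 97.
Y = 1084 − 9·97 = 211.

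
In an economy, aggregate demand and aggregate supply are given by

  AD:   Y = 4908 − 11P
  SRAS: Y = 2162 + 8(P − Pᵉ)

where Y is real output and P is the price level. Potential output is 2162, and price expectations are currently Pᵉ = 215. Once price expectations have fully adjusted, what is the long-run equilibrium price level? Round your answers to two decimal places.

Long-run P = 249.64

Short run: with Pᵉ = 215, SRAS is Y = 442 + 8P. Setting AD = SRAS gives 4466 = 19P, so P = 235.05 and Y = 4908 − 11P = 2322.42.
Output 2322.42 is above potential 2162, so over time expected prices rise and SRAS shifts left until Y returns to 2162.
Long run: Y = 2162 on the AD curve gives 2162 = 4908 − 11P, so P = 249.64.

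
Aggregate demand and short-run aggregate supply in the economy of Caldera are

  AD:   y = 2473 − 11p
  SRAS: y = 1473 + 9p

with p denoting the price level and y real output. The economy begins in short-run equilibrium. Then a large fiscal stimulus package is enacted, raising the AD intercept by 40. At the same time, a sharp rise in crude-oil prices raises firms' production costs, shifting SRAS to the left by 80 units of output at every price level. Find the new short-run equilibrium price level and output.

After both shocks: AD is y = 2513 − 11p and SRAS is y = 1393 + 9p.
Setting them equal: 1120 = 20p, so p = 56.
y = 2513 − 11·56 = 1897.

p = 56, y = 1897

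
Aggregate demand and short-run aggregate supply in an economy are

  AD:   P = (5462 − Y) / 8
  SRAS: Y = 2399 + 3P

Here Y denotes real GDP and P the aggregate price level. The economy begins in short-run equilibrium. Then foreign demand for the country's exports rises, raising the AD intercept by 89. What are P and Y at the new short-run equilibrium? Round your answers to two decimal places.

This is a positive demand shock: AD shifts right.
New AD: Y = 5551 − 8P.
Set AD = SRAS: 5551 − 8P = 2399 + 3P, so 3152 = 11P and P = 286.55.
Substituting into AD, Y = 3258.64.

P = 286.55, Y = 3258.64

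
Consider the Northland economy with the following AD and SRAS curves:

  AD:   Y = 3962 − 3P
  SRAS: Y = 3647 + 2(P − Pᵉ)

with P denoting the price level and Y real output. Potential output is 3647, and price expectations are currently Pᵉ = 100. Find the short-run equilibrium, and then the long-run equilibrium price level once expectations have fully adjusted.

Short run: P = 103, Y = 3653. Long run: P = 105.

Short run: with Pᵉ = 100, SRAS is Y = 3447 + 2P. Setting AD = SRAS gives 515 = 5P, so P = 103 and Y = 3962 − 3·103 = 3653.
Output 3653 is above potential 3647, so over time expected prices rise and SRAS shifts left until Y returns to 3647.
Long run: Y = 3647 on the AD curve gives 3647 = 3962 − 3P, so P = 105.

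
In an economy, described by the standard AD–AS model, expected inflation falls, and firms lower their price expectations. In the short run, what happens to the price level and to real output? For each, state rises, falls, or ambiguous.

Price level: falls; output: rises

This is a favourable supply shock: SRAS shifts right.
Moving along the downward-sloping AD curve, P falls and Y rises.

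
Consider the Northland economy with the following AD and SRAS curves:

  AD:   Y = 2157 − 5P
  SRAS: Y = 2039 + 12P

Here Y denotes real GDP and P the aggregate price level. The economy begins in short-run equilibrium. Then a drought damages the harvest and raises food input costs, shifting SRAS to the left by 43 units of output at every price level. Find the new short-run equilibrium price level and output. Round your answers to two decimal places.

P = 9.47, Y = 2109.65

This is a negative supply shock: SRAS shifts left.
New SRAS: Y = 1996 + 12P.
Set AD = SRAS: 2157 − 5P = 1996 + 12P, so 161 = 17P and P = 9.47.
Substituting into AD, Y = 2109.65.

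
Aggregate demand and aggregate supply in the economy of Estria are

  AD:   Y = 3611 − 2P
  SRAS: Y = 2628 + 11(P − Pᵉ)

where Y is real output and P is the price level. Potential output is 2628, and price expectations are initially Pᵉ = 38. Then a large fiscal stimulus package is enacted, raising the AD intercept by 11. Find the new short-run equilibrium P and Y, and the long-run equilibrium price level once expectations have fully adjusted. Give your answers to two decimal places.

AD shifts right: new AD is Y = 3622 − 2P. With Pᵉ = 38, SRAS is Y = 2210 + 11P.
Short run: 3622 − 2P = 2210 + 11P gives 1412 = 13P, so P = 108.62 and Y = 3622 − 2P = 3404.77.
Y = 3404.77 is above potential 2628; expectations adjust and SRAS shifts left until Y = 2628.
Long run: on the new AD curve, 2628 = 3622 − 2P gives P = 497.00.

Short run: P = 108.62, Y = 3404.77. Long run: P = 497.00.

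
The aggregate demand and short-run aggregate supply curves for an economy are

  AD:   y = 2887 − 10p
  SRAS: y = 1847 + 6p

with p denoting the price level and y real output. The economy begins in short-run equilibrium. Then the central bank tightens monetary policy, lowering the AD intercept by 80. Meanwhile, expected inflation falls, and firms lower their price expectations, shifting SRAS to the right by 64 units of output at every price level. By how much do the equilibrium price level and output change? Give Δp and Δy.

After both shocks: AD is y = 2807 − 10p and SRAS is y = 1911 + 6p.
Setting them equal: 896 = 16p, so p = 56.
y = 2807 − 10·56 = 2247.
Initially p = 65, y = 2237, so Δp = -9 and Δy = +10.

Δp = -9, Δy = +10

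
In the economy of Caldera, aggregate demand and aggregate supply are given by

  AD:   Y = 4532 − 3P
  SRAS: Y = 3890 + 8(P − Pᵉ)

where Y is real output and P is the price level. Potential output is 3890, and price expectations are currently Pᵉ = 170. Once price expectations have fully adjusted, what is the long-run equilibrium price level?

Short run: with Pᵉ = 170, SRAS is Y = 2530 + 8P. Setting AD = SRAS gives 2002 = 11P, so P = 182 and Y = 4532 − 3·182 = 3986.
Output 3986 is above potential 3890, so over time expected prices rise and SRAS shifts left until Y returns to 3890.
Long run: Y = 3890 on the AD curve gives 3890 = 4532 − 3P, so P = 214.

Long-run P = 214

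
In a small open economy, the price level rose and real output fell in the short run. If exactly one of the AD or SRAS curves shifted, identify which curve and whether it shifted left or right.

P rose and Y fell. An AD shift moves P and Y in the same direction; an SRAS shift moves them in opposite directions.
Here P and Y moved in opposite directions, so the SRAS curve shifted.
Since Y fell, SRAS shifted left.

SRAS shifted left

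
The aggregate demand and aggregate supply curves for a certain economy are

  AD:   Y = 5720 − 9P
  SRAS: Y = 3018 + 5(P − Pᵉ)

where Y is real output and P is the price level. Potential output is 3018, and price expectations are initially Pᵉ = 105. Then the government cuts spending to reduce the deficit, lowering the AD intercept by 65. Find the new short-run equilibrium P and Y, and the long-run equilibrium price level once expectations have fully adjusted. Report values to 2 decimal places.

AD shifts left: new AD is Y = 5655 − 9P. With Pᵉ = 105, SRAS is Y = 2493 + 5P.
Short run: 5655 − 9P = 2493 + 5P gives 3162 = 14P, so P = 225.86 and Y = 5655 − 9P = 3622.29.
Y = 3622.29 is above potential 3018; expectations adjust and SRAS shifts left until Y = 3018.
Long run: on the new AD curve, 3018 = 5655 − 9P gives P = 293.00.

Short run: P = 225.86, Y = 3622.29. Long run: P = 293.00.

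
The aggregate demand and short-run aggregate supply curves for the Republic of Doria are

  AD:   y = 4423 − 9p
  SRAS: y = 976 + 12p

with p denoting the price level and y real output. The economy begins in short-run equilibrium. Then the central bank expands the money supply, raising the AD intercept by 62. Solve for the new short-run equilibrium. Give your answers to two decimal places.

This is a positive demand shock: AD shifts right.
New AD: y = 4485 − 9p.
Set AD = SRAS: 4485 − 9p = 976 + 12p, so 3509 = 21p and p = 167.10.
Substituting into AD, y = 2981.14.

p = 167.10, y = 2981.14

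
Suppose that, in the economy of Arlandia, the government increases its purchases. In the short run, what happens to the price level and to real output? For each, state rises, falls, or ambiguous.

This is a positive demand shock: AD shifts right.
Moving along the upward-sloping SRAS curve, P rises and Y rises.

Price level: rises; output: rises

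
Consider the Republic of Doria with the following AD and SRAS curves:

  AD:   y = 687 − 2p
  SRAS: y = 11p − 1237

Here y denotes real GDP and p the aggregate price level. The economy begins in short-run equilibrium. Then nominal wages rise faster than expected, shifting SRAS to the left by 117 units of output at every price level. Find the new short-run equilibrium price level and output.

p = 157, y = 373

This is a negative supply shock: SRAS shifts left.
New SRAS: y = 11p − 1354.
Set AD = SRAS: 687 − 2p = 11p − 1354, so 2041 = 13p and p = 157.
y = 687 − 2·157 = 373.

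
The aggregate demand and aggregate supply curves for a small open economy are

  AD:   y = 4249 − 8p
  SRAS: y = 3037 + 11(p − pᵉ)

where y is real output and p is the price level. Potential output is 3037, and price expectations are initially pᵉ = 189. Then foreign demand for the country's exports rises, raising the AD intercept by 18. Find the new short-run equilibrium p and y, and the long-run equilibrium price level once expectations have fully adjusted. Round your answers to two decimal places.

Short run: p = 174.16, y = 2873.74. Long run: p = 153.75.

AD shifts right: new AD is y = 4267 − 8p. With pᵉ = 189, SRAS is y = 958 + 11p.
Short run: 4267 − 8p = 958 + 11p gives 3309 = 19p, so p = 174.16 and y = 4267 − 8p = 2873.74.
y = 2873.74 is below potential 3037; expectations adjust and SRAS shifts right until y = 3037.
Long run: on the new AD curve, 3037 = 4267 − 8p gives p = 153.75.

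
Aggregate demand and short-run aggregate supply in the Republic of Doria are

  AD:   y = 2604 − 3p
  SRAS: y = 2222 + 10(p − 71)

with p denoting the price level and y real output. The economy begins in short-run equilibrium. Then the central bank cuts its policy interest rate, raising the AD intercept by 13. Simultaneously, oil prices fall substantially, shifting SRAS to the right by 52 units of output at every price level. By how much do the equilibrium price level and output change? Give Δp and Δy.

Δp = -3, Δy = +22

After both shocks: AD is y = 2617 − 3p and SRAS is y = 1564 + 10p.
Setting them equal: 1053 = 13p, so p = 81.
y = 2617 − 3·81 = 2374.
Initially p = 84, y = 2352, so Δp = -3 and Δy = +22.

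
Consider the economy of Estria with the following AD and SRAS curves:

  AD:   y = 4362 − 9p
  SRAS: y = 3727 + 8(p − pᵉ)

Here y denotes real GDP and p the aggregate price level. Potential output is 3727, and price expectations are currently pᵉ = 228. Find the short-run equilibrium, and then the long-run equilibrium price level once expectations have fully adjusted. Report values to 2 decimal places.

Short run: with pᵉ = 228, SRAS is y = 1903 + 8p. Setting AD = SRAS gives 2459 = 17p, so p = 144.65 and y = 4362 − 9p = 3060.18.
Output 3060.18 is below potential 3727, so over time expected prices fall and SRAS shifts right until y returns to 3727.
Long run: y = 3727 on the AD curve gives 3727 = 4362 − 9p, so p = 70.56.

Short run: p = 144.65, y = 3060.18. Long run: p = 70.56.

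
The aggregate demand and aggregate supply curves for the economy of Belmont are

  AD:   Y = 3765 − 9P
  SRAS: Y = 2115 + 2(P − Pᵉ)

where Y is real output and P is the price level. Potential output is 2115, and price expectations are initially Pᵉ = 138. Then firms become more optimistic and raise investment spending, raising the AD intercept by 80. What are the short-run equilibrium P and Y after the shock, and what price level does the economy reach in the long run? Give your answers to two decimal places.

Short run: P = 182.36, Y = 2203.73. Long run: P = 192.22.

AD shifts right: new AD is Y = 3845 − 9P. With Pᵉ = 138, SRAS is Y = 1839 + 2P.
Short run: 3845 − 9P = 1839 + 2P gives 2006 = 11P, so P = 182.36 and Y = 3845 − 9P = 2203.73.
Y = 2203.73 is above potential 2115; expectations adjust and SRAS shifts left until Y = 2115.
Long run: on the new AD curve, 2115 = 3845 − 9P gives P = 192.22.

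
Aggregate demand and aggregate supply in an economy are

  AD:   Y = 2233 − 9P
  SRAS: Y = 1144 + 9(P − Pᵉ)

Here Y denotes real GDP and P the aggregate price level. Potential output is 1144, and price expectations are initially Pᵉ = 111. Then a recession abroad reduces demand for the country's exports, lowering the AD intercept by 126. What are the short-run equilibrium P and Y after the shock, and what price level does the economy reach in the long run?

Short run: P = 109, Y = 1126. Long run: P = 107.

AD shifts left: new AD is Y = 2107 − 9P. With Pᵉ = 111, SRAS is Y = 145 + 9P.
Short run: 2107 − 9P = 145 + 9P gives 1962 = 18P, so P = 109 and Y = 2107 − 9·109 = 1126.
Y = 1126 is below potential 1144; expectations adjust and SRAS shifts right until Y = 1144.
Long run: on the new AD curve, 1144 = 2107 − 9P gives P = 107.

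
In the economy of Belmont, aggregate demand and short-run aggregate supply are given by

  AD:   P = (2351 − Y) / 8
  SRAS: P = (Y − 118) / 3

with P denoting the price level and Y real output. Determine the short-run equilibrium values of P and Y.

Rearrange AD to Y = 2351 − 8P.
Rearrange SRAS to Y = 118 + 3P.
Set AD = SRAS: 2351 − 8P = 118 + 3P, so 2233 = 11P and P = 203.
Then Y = 2351 − 8·203 = 727.

P = 203, Y = 727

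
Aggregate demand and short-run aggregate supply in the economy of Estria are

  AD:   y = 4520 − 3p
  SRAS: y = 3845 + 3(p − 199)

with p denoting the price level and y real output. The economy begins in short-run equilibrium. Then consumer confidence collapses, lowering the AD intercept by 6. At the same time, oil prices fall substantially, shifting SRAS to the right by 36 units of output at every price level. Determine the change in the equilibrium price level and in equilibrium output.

Δp = -7, Δy = +15

After both shocks: AD is y = 4514 − 3p and SRAS is y = 3284 + 3p.
Setting them equal: 1230 = 6p, so p = 205.
y = 4514 − 3·205 = 3899.
Initially p = 212, y = 3884, so Δp = -7 and Δy = +15.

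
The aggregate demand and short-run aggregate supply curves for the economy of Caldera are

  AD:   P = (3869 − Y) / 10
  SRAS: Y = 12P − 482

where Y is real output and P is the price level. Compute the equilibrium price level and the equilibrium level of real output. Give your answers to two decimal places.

P = 197.77, Y = 1891.27

Rearrange AD to Y = 3869 − 10P.
Set AD = SRAS: 3869 − 10P = 12P − 482, so 4351 = 22P and P = 197.77.
Substituting into AD, Y = 3869 − 10P = 1891.27.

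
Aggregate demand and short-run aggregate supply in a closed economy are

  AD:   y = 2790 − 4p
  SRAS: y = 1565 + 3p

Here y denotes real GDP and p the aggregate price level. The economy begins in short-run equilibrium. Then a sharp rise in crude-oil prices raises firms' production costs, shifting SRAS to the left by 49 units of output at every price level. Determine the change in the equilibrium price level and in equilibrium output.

Δp = +7, Δy = -28

This is a negative supply shock: SRAS shifts left.
New SRAS: y = 1516 + 3p.
Set AD = SRAS: 2790 − 4p = 1516 + 3p, so 1274 = 7p and p = 182.
y = 2790 − 4·182 = 2062.
Initially p = 175, y = 2090, so Δp = +7 and Δy = -28.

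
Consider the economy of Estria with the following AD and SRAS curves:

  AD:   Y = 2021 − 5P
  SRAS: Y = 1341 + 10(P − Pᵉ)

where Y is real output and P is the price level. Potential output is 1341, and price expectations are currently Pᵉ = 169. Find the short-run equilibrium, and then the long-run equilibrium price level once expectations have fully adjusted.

Short run: P = 158, Y = 1231. Long run: P = 136.

Short run: with Pᵉ = 169, SRAS is Y = 10P − 349. Setting AD = SRAS gives 2370 = 15P, so P = 158 and Y = 2021 − 5·158 = 1231.
Output 1231 is below potential 1341, so over time expected prices fall and SRAS shifts right until Y returns to 1341.
Long run: Y = 1341 on the AD curve gives 1341 = 2021 − 5P, so P = 136.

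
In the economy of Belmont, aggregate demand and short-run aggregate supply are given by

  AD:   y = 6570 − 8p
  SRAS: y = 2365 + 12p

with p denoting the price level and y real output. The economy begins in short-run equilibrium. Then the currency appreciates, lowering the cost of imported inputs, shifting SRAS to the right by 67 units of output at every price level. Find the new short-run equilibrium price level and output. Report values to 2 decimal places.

p = 206.90, y = 4914.80

This is a positive supply shock: SRAS shifts right.
New SRAS: y = 2432 + 12p.
Set AD = SRAS: 6570 − 8p = 2432 + 12p, so 4138 = 20p and p = 206.90.
Substituting into AD, y = 4914.80.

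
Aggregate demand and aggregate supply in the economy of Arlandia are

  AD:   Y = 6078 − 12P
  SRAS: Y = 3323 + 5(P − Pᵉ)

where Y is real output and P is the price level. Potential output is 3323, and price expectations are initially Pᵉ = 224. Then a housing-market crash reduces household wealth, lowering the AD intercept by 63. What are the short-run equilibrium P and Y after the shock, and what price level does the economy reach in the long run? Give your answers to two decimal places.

Short run: P = 224.24, Y = 3324.18. Long run: P = 224.33.

AD shifts left: new AD is Y = 6015 − 12P. With Pᵉ = 224, SRAS is Y = 2203 + 5P.
Short run: 6015 − 12P = 2203 + 5P gives 3812 = 17P, so P = 224.24 and Y = 6015 − 12P = 3324.18.
Y = 3324.18 is above potential 3323; expectations adjust and SRAS shifts left until Y = 3323.
Long run: on the new AD curve, 3323 = 6015 − 12P gives P = 224.33.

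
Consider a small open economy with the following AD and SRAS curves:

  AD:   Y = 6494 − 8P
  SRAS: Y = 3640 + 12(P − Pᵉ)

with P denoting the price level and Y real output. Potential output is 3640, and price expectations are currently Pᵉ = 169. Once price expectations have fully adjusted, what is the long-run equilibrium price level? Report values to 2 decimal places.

Long-run P = 356.75

Short run: with Pᵉ = 169, SRAS is Y = 1612 + 12P. Setting AD = SRAS gives 4882 = 20P, so P = 244.10 and Y = 6494 − 8P = 4541.20.
Output 4541.20 is above potential 3640, so over time expected prices rise and SRAS shifts left until Y returns to 3640.
Long run: Y = 3640 on the AD curve gives 3640 = 6494 − 8P, so P = 356.75.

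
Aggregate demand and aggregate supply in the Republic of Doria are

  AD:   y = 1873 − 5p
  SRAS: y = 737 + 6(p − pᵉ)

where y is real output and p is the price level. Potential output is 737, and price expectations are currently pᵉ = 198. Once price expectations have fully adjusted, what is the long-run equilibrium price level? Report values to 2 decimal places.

Long-run p = 227.20

Short run: with pᵉ = 198, SRAS is y = 6p − 451. Setting AD = SRAS gives 2324 = 11p, so p = 211.27 and y = 1873 − 5p = 816.64.
Output 816.64 is above potential 737, so over time expected prices rise and SRAS shifts left until y returns to 737.
Long run: y = 737 on the AD curve gives 737 = 1873 − 5p, so p = 227.20.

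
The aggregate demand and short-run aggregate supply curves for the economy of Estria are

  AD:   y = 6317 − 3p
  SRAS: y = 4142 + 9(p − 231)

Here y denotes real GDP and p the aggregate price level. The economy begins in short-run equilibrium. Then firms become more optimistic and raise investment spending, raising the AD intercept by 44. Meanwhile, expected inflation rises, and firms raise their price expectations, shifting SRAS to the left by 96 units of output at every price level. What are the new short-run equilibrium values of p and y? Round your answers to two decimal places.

p = 366.17, y = 5262.50

After both shocks: AD is y = 6361 − 3p and SRAS is y = 1967 + 9p.
Setting them equal: 4394 = 12p, so p = 366.17.
Substituting into AD, y = 5262.50.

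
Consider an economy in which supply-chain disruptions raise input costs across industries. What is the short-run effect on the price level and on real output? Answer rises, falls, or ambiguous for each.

This is an adverse supply shock: SRAS shifts left.
Moving along the downward-sloping AD curve, P rises and Y falls.

Price level: rises; output: falls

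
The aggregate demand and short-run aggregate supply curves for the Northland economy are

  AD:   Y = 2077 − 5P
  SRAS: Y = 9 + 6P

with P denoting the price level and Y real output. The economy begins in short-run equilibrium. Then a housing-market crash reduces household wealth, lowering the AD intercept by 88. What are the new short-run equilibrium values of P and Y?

This is a negative demand shock: AD shifts left.
New AD: Y = 1989 − 5P.
Set AD = SRAS: 1989 − 5P = 9 + 6P, so 1980 = 11P and P = 180.
Y = 1989 − 5·180 = 1089.

P = 180, Y = 1089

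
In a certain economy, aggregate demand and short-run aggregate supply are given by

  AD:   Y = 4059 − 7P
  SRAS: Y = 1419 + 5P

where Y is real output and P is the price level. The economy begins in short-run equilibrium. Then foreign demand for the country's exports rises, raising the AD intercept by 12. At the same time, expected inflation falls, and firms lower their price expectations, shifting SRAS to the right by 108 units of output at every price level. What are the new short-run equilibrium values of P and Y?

After both shocks: AD is Y = 4071 − 7P and SRAS is Y = 1527 + 5P.
Setting them equal: 2544 = 12P, so P = 212.
Y = 4071 − 7·212 = 2587.

P = 212, Y = 2587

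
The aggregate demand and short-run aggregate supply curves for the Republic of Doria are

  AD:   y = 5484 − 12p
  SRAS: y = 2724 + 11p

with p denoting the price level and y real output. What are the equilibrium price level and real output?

Set AD = SRAS: 5484 − 12p = 2724 + 11p, so 2760 = 23p and p = 120.
Then y = 5484 − 12·120 = 4044.

p = 120, y = 4044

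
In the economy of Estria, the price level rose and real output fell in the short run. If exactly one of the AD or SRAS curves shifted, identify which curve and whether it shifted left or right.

P rose and Y fell. An AD shift moves P and Y in the same direction; an SRAS shift moves them in opposite directions.
Here P and Y moved in opposite directions, so the SRAS curve shifted.
Since Y fell, SRAS shifted left.

SRAS shifted left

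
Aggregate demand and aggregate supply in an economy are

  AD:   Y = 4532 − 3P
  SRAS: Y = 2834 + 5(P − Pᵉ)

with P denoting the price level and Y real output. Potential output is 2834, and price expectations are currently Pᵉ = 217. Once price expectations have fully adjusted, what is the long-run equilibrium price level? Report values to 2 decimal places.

Short run: with Pᵉ = 217, SRAS is Y = 1749 + 5P. Setting AD = SRAS gives 2783 = 8P, so P = 347.88 and Y = 4532 − 3P = 3488.38.
Output 3488.38 is above potential 2834, so over time expected prices rise and SRAS shifts left until Y returns to 2834.
Long run: Y = 2834 on the AD curve gives 2834 = 4532 − 3P, so P = 566.00.

Long-run P = 566.00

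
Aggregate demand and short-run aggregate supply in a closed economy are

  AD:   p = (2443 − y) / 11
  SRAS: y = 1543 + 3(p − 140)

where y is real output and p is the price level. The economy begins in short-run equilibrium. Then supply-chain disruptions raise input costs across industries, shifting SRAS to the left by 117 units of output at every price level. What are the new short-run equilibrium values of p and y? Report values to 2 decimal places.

p = 102.64, y = 1313.93

This is a negative supply shock: SRAS shifts left.
New SRAS: y = 1006 + 3p.
Set AD = SRAS: 2443 − 11p = 1006 + 3p, so 1437 = 14p and p = 102.64.
Substituting into AD, y = 1313.93.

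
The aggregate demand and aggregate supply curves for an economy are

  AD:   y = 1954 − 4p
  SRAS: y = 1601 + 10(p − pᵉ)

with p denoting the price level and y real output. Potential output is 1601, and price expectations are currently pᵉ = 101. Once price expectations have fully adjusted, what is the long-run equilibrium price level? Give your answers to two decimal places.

Short run: with pᵉ = 101, SRAS is y = 591 + 10p. Setting AD = SRAS gives 1363 = 14p, so p = 97.36 and y = 1954 − 4p = 1564.57.
Output 1564.57 is below potential 1601, so over time expected prices fall and SRAS shifts right until y returns to 1601.
Long run: y = 1601 on the AD curve gives 1601 = 1954 − 4p, so p = 88.25.

Long-run p = 88.25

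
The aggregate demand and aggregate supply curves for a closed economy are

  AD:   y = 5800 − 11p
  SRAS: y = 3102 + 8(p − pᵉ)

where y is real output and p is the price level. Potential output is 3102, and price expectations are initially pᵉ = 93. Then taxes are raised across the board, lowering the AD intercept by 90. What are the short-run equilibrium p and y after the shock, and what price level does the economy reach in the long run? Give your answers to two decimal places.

AD shifts left: new AD is y = 5710 − 11p. With pᵉ = 93, SRAS is y = 2358 + 8p.
Short run: 5710 − 11p = 2358 + 8p gives 3352 = 19p, so p = 176.42 and y = 5710 − 11p = 3769.37.
y = 3769.37 is above potential 3102; expectations adjust and SRAS shifts left until y = 3102.
Long run: on the new AD curve, 3102 = 5710 − 11p gives p = 237.09.

Short run: p = 176.42, y = 3769.37. Long run: p = 237.09.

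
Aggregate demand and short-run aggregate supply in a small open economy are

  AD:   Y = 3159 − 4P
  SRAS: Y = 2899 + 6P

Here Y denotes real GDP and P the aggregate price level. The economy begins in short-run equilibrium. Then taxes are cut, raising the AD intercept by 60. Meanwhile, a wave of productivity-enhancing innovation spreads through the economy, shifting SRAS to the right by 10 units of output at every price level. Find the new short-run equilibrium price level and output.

After both shocks: AD is Y = 3219 − 4P and SRAS is Y = 2909 + 6P.
Setting them equal: 310 = 10P, so P = 31.
Y = 3219 − 4·31 = 3095.

P = 31, Y = 3095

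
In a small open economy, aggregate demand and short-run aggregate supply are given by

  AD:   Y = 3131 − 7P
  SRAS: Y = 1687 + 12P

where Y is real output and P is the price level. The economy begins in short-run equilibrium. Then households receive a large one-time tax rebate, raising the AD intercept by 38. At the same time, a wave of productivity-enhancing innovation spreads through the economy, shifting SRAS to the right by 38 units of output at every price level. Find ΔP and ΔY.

After both shocks: AD is Y = 3169 − 7P and SRAS is Y = 1725 + 12P.
Setting them equal: 1444 = 19P, so P = 76.
Y = 3169 − 7·76 = 2637.
Initially P = 76, Y = 2599, so ΔP = +0 and ΔY = +38.

ΔP = +0, ΔY = +38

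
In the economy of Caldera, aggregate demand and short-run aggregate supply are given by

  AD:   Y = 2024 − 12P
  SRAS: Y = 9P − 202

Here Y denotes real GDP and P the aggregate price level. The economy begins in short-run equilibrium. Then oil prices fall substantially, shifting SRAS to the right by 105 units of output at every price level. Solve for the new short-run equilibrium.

P = 101, Y = 812

This is a positive supply shock: SRAS shifts right.
New SRAS: Y = 9P − 97.
Set AD = SRAS: 2024 − 12P = 9P − 97, so 2121 = 21P and P = 101.
Y = 2024 − 12·101 = 812.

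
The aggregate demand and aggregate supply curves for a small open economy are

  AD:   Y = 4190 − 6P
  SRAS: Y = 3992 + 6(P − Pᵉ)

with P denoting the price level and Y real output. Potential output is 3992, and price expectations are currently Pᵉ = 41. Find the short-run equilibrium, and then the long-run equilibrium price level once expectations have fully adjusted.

Short run: with Pᵉ = 41, SRAS is Y = 3746 + 6P. Setting AD = SRAS gives 444 = 12P, so P = 37 and Y = 4190 − 6·37 = 3968.
Output 3968 is below potential 3992, so over time expected prices fall and SRAS shifts right until Y returns to 3992.
Long run: Y = 3992 on the AD curve gives 3992 = 4190 − 6P, so P = 33.

Short run: P = 37, Y = 3968. Long run: P = 33.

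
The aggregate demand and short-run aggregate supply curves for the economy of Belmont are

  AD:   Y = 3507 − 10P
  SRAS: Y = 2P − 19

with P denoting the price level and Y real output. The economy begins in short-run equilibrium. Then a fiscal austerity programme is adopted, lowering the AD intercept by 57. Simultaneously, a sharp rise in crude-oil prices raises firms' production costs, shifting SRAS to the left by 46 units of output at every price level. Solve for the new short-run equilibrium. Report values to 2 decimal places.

P = 292.92, Y = 520.83

After both shocks: AD is Y = 3450 − 10P and SRAS is Y = 2P − 65.
Setting them equal: 3515 = 12P, so P = 292.92.
Substituting into AD, Y = 520.83.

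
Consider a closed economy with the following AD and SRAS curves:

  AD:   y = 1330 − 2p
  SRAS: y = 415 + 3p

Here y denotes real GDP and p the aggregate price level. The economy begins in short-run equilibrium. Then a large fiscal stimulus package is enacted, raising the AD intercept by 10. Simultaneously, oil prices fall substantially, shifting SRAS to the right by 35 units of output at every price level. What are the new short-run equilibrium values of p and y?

After both shocks: AD is y = 1340 − 2p and SRAS is y = 450 + 3p.
Setting them equal: 890 = 5p, so p = 178.
y = 1340 − 2·178 = 984.

p = 178, y = 984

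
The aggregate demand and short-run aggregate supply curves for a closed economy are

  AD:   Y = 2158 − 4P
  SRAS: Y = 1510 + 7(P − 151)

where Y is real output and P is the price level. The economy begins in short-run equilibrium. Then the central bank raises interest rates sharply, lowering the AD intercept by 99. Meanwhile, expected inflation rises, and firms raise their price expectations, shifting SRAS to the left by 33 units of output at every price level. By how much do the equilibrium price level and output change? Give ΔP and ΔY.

ΔP = -6, ΔY = -75

After both shocks: AD is Y = 2059 − 4P and SRAS is Y = 420 + 7P.
Setting them equal: 1639 = 11P, so P = 149.
Y = 2059 − 4·149 = 1463.
Initially P = 155, Y = 1538, so ΔP = -6 and ΔY = -75.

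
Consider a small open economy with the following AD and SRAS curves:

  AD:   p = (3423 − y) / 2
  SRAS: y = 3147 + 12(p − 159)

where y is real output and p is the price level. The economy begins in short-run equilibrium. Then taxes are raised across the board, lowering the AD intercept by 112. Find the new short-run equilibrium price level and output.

p = 148, y = 3015

This is a negative demand shock: AD shifts left.
New AD: y = 3311 − 2p.
SRAS can be written y = 1239 + 12p.
Set AD = SRAS: 3311 − 2p = 1239 + 12p, so 2072 = 14p and p = 148.
y = 3311 − 2·148 = 3015.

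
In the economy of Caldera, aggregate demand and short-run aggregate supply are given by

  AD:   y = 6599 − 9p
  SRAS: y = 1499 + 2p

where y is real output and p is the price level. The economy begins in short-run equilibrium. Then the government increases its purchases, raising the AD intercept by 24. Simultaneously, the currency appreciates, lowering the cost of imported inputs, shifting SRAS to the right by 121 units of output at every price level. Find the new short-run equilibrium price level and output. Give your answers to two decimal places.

p = 454.82, y = 2529.64

After both shocks: AD is y = 6623 − 9p and SRAS is y = 1620 + 2p.
Setting them equal: 5003 = 11p, so p = 454.82.
Substituting into AD, y = 2529.64.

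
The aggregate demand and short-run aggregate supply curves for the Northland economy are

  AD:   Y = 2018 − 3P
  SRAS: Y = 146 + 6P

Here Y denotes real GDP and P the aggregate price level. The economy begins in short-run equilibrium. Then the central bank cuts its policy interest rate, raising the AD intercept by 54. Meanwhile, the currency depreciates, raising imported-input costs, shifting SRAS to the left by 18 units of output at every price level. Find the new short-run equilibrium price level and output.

P = 216, Y = 1424

After both shocks: AD is Y = 2072 − 3P and SRAS is Y = 128 + 6P.
Setting them equal: 1944 = 9P, so P = 216.
Y = 2072 − 3·216 = 1424.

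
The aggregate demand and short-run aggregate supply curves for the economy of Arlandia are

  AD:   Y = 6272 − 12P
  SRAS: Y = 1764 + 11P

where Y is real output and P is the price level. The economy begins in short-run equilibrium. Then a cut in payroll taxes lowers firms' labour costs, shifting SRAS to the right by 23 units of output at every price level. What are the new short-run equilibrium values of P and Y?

This is a positive supply shock: SRAS shifts right.
New SRAS: Y = 1787 + 11P.
Set AD = SRAS: 6272 − 12P = 1787 + 11P, so 4485 = 23P and P = 195.
Y = 6272 − 12·195 = 3932.

P = 195, Y = 3932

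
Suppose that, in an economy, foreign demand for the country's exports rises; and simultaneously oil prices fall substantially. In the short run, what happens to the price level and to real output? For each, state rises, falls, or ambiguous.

The first event is a positive demand shock: AD shifts right, which by itself pushes P up and Y up.
The second is a favourable supply shock: SRAS shifts right, which by itself pushes P down and Y up.
The two shocks push P in opposite directions, so the effect on P is ambiguous. Both shocks push Y up, so Y rises.

Price level: ambiguous; output: rises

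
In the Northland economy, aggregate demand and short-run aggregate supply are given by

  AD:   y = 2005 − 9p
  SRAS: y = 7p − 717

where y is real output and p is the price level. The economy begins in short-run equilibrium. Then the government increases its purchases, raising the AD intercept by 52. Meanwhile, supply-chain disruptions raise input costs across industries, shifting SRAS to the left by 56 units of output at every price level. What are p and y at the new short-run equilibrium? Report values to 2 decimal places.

After both shocks: AD is y = 2057 − 9p and SRAS is y = 7p − 773.
Setting them equal: 2830 = 16p, so p = 176.88.
Substituting into AD, y = 465.13.

p = 176.88, y = 465.13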